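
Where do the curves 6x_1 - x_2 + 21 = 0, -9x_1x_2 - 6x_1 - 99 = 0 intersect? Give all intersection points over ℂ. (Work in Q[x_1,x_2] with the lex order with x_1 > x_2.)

{(-3, 3), (-11/18, 52/3)}

Compute a lex Gröbner basis by Buchberger's algorithm.
f_1 = 6x_1 - x_2 + 21, LT = x_1.
f_2 = -9x_1x_2 - 6x_1 - 99, LT = x_1x_2.

S(f_1,f_2): lcm = x_1x_2. S = -2/3x_1 - 1/6x_2^2 + 7/2x_2 - 11.
  leading term x_1: subtract (-1/9)·f_1 from -2/3x_1 - 1/6x_2^2 + 7/2x_2 - 11 → -1/6x_2^2 + 61/18x_2 - 26/3
  leading term x_2^2: no divisor's leading term divides it; move -1/6x_2^2 to the remainder.
  leading term x_2: no divisor's leading term divides it; move 61/18x_2 to the remainder.
  leading term 1: no divisor's leading term divides it; move -26/3 to the remainder.
  remainder -1/6x_2^2 + 61/18x_2 - 26/3 ≠ 0; add h_3 = -1/6x_2^2 + 61/18x_2 - 26/3 to the basis.

The other S-polynomials (S(f_1,h_3), S(f_2,h_3)) all reduce to 0 modulo the current basis, so we have a Gröbner basis.
Inter-reduce: drop elements whose leading term is divisible by another's, tail-reduce, and make monic.
Reduced Gröbner basis: {x_1 - 1/6x_2 + 7/2, x_2^2 - 61/3x_2 + 52}.

A lex Gröbner basis eliminates variables successively. Here x_2^2 - 61/3x_2 + 52 depends only on x_2, with roots {3, 52/3}; lifting each root through the earlier basis elements recovers the full solutions.
  x_2 = 3: the earlier basis element becomes x_1 + 3 = 0, giving x_1 = -3 — point (-3, 3).
  x_2 = 52/3: the earlier basis element becomes x_1 + 11/18 = 0, giving x_1 = -11/18 — point (-11/18, 52/3).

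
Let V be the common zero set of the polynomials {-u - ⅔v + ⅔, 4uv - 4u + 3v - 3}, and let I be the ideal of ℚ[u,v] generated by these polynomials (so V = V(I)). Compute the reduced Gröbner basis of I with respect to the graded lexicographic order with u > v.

f_1 = -u - ⅔v + ⅔, LT = u.
f_2 = 4uv - 4u + 3v - 3, LT = uv.

S(f_1,f_2): lcm = uv. S = ⅔v² + u - 17/12v + ¾.
  leading term v²: no divisor's leading term divides it; move ⅔v² to the remainder.
  leading term u: subtract (-1)·f_1 from u - 17/12v + ¾ → -25/12v + 17/12
  leading term v: no divisor's leading term divides it; move -25/12v to the remainder.
  leading term 1: no divisor's leading term divides it; move 17/12 to the remainder.
  remainder ⅔v² - 25/12v + 17/12 ≠ 0; add g_3 = ⅔v² - 25/12v + 17/12 to the basis.

The other S-polynomials (S(f_1,g_3), S(f_2,g_3)) all reduce to 0 modulo the current basis, so we have a Gröbner basis.
Inter-reduce: drop elements whose leading term is divisible by another's, tail-reduce, and make monic.

G = {v² - 25/8v + 17/8, u + ⅔v - ⅔}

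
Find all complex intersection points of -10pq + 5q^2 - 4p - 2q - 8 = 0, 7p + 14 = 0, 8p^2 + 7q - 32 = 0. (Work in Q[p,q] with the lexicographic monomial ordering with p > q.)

{(-2, 0)}

Compute a lex Gröbner basis by Buchberger's algorithm.
f_1 = -10pq - 4p + 5q^2 - 2q - 8, LT = pq.
f_2 = 7p + 14, LT = p.
f_3 = 8p^2 + 7q - 32, LT = p^2.

S(f_1,f_2): lcm = pq. S = 2/5p - 1/2q^2 - 9/5q + 4/5.
  reduce S modulo (f_1, f_2, f_3):
  remainder -1/2q^2 - 9/5q ≠ 0; add h_4 = -1/2q^2 - 9/5q to the basis.

S(f_1,f_3): lcm = p^2q. S = 2/5p^2 - 1/2pq^2 + 1/5pq + 4/5p - 7/8q^2 + 4q.
  reduce S modulo (f_1, f_2, f_3, h_4):
  remainder 63/20q ≠ 0; add h_5 = 63/20q to the basis.

The other S-polynomials (S(f_2,f_3), S(f_1,h_4), S(f_2,h_4), S(f_3,h_4), S(f_1,h_5), S(f_2,h_5), S(f_3,h_5), S(h_4,h_5)) all reduce to 0 modulo the current basis, so we have a Gröbner basis.
Inter-reduce: drop elements whose leading term is divisible by another's, tail-reduce, and make monic.
Reduced Gröbner basis: {p + 2, q}.

The lex basis is triangular: the last element involves only q. Solving q = 0 gives q ∈ {0}; substituting each value into the earlier elements determines the remaining variables.
  q = 0: the earlier basis element becomes p + 2 = 0, giving p = -2 — point (-2, 0).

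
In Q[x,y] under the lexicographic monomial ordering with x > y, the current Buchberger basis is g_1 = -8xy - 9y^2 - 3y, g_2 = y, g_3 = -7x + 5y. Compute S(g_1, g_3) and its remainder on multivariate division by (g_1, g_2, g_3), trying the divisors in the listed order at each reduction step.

lcm(LM(g_1), LM(g_3)) = xy.
S = (lcm/LT(g_1))·g_1 − (lcm/LT(g_3))·g_3 = 103/56y^2 + 3/8y.
Reduce S modulo (g_1, g_2, g_3) in that order:
  leading term y^2: subtract (103/56y)·g_2 from 103/56y^2 + 3/8y → 3/8y
  leading term y: subtract (3/8)·g_2 from 3/8y → 0
The remainder is 0, so this S-polynomial contributes no new basis element.

S(g_1, g_3) = 103/56y^2 + 3/8y; remainder on division = 0.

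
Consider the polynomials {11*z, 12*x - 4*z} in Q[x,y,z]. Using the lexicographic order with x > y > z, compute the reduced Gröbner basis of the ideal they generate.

f_1 = 11*z, LT = z.
f_2 = 12*x - 4*z, LT = x.

The S-polynomials (S(f_1,f_2)) all reduce to 0 modulo the current basis, so we have a Gröbner basis.

G = {x, z}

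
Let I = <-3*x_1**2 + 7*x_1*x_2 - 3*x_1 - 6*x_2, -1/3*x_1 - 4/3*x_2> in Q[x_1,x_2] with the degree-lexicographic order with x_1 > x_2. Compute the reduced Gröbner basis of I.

G = {x_2**2 - 3/38*x_2, x_1 + 4*x_2}

f_1 = -3*x_1**2 + 7*x_1*x_2 - 3*x_1 - 6*x_2, LT = x_1**2.
f_2 = -1/3*x_1 - 4/3*x_2, LT = x_1.

S(f_1,f_2): lcm = x_1**2. S = -19/3*x_1*x_2 + x_1 + 2*x_2.
  leading term x_1*x_2: subtract (19*x_2)·f_2 from -19/3*x_1*x_2 + x_1 + 2*x_2 → 76/3*x_2**2 + x_1 + 2*x_2
  leading term x_2**2: no divisor's leading term divides it; move 76/3*x_2**2 to the remainder.
  leading term x_1: subtract (-3)·f_2 from x_1 + 2*x_2 → -2*x_2
  leading term x_2: no divisor's leading term divides it; move -2*x_2 to the remainder.
  remainder 76/3*x_2**2 - 2*x_2 ≠ 0; add g_3 = 76/3*x_2**2 - 2*x_2 to the basis.

S(f_1,g_3): leading monomials are coprime, so the S-polynomial reduces to 0 (Buchberger's first criterion).
S(f_2,g_3): leading monomials are coprime, so the S-polynomial reduces to 0 (Buchberger's first criterion).
Every S-polynomial of the final basis reduces to 0, so we have a Gröbner basis.
Inter-reduce: drop elements whose leading term is divisible by another's, tail-reduce, and make monic.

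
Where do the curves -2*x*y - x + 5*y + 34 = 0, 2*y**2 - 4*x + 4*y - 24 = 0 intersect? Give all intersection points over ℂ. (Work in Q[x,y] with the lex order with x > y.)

Compute a lex Gröbner basis by Buchberger's algorithm.
f_1 = -2*x*y - x + 5*y + 34, LT = x*y.
f_2 = -4*x + 2*y**2 + 4*y - 24, LT = x.

S(f_1,f_2): lcm = x*y. S = 1/2*x + 1/2*y**3 + y**2 - 17/2*y - 17.
  leading term x: subtract (-1/8)·f_2 from 1/2*x + 1/2*y**3 + y**2 - 17/2*y - 17 → 1/2*y**3 + 5/4*y**2 - 8*y - 20
  leading term y**3: no divisor's leading term divides it; move 1/2*y**3 to the remainder.
  leading term y**2: no divisor's leading term divides it; move 5/4*y**2 to the remainder.
  leading term y: no divisor's leading term divides it; move -8*y to the remainder.
  leading term 1: no divisor's leading term divides it; move -20 to the remainder.
  remainder 1/2*y**3 + 5/4*y**2 - 8*y - 20 ≠ 0; add h_3 = 1/2*y**3 + 5/4*y**2 - 8*y - 20 to the basis.

The other S-polynomials (S(f_1,h_3), S(f_2,h_3)) all reduce to 0 modulo the current basis, so we have a Gröbner basis.
Inter-reduce: drop elements whose leading term is divisible by another's, tail-reduce, and make monic.
Reduced Gröbner basis: {x - 1/2*y**2 - y + 6, y**3 + 5/2*y**2 - 16*y - 40}.

A lex Gröbner basis eliminates variables successively. Here y**3 + 5/2*y**2 - 16*y - 40 depends only on y, with roots {-4, -5/2, 4}; lifting each root through the earlier basis elements recovers the full solutions.
  y = -4: the earlier basis element becomes x + 2 = 0, giving x = -2 — point (-2, -4).
  y = -5/2: the earlier basis element becomes x + 43/8 = 0, giving x = -43/8 — point (-43/8, -5/2).
  y = 4: the earlier basis element becomes x - 6 = 0, giving x = 6 — point (6, 4).

{(-2, -4), (-43/8, -5/2), (6, 4)}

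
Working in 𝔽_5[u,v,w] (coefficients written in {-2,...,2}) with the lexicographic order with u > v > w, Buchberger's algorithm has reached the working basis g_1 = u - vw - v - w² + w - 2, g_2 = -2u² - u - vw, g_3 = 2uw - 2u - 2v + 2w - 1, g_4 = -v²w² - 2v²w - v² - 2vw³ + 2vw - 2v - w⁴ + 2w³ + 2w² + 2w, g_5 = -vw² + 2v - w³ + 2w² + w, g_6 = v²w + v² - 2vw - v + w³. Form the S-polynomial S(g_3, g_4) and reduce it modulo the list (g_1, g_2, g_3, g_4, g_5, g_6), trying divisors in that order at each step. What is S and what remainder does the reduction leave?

S(g_3, g_4) = 2uv²w - uv² - 2uvw³ + 2uvw - 2uv - uw⁴ + 2uw³ + 2uw² + 2uw - v³w + v²w² + 2v²w; remainder on division = v³ + 2v² + 2vw + v + w⁴ - w³ - 2w.

lcm(LM(g_3), LM(g_4)) = uv²w².
S = (lcm/LT(g_3))·g_3 − (lcm/LT(g_4))·g_4 = 2uv²w - uv² - 2uvw³ + 2uvw - 2uv - uw⁴ + 2uw³ + 2uw² + 2uw - v³w + v²w² + 2v²w.
Reduce S modulo (g_1, g_2, g_3, g_4, g_5, g_6) in that order:
  leading term uv²w: subtract (2v²w)·g_1 from 2uv²w - uv² - 2uvw³ + 2uvw - 2uv - uw⁴ + 2uw³ + 2uw² + 2uw - v³w + v²w² + 2v²w → -uv² - 2uvw³ + 2uvw - 2uv - uw⁴ + 2uw³ + 2uw² + 2uw + 2v³w² + v³w + 2v²w³ - v²w² + v²w
  leading term uv²: subtract (-v²)·g_1 from -uv² - 2uvw³ + 2uvw - 2uv - uw⁴ + 2uw³ + 2uw² + 2uw + 2v³w² + v³w + 2v²w³ - v²w² + v²w → -2uvw³ + 2uvw - 2uv - uw⁴ + 2uw³ + 2uw² + 2uw + 2v³w² - v³ + 2v²w³ - 2v²w² + 2v²w - 2v²
  leading term uvw³: subtract (-2vw³)·g_1 from -2uvw³ + 2uvw - 2uv - uw⁴ + 2uw³ + 2uw² + 2uw + 2v³w² - v³ + 2v²w³ - 2v²w² + 2v²w - 2v² → 2uvw - 2uv - uw⁴ + 2uw³ + 2uw² + 2uw + 2v³w² - v³ - 2v²w⁴ - 2v²w² + 2v²w - 2v² - 2vw⁵ + 2vw⁴ + vw³
  leading term uvw: subtract (2vw)·g_1 from 2uvw - 2uv - uw⁴ + 2uw³ + 2uw² + 2uw + 2v³w² - v³ - 2v²w⁴ - 2v²w² + 2v²w - 2v² - 2vw⁵ + 2vw⁴ + vw³ → -2uv - uw⁴ + 2uw³ + 2uw² + 2uw + 2v³w² - v³ - 2v²w⁴ - v²w - 2v² - 2vw⁵ + 2vw⁴ - 2vw³ - 2vw² - vw
  leading term uv: subtract (-2v)·g_1 from -2uv - uw⁴ + 2uw³ + 2uw² + 2uw + 2v³w² - v³ - 2v²w⁴ - v²w - 2v² - 2vw⁵ + 2vw⁴ - 2vw³ - 2vw² - vw → -uw⁴ + 2uw³ + 2uw² + 2uw + 2v³w² - v³ - 2v²w⁴ + 2v²w + v² - 2vw⁵ + 2vw⁴ - 2vw³ + vw² + vw + v
  leading term uw⁴: subtract (-w⁴)·g_1 from -uw⁴ + 2uw³ + 2uw² + 2uw + 2v³w² - v³ - 2v²w⁴ + 2v²w + v² - 2vw⁵ + 2vw⁴ - 2vw³ + vw² + vw + v → 2uw³ + 2uw² + 2uw + 2v³w² - v³ - 2v²w⁴ + 2v²w + v² + 2vw⁵ + vw⁴ - 2vw³ + vw² + vw + v - w⁶ + w⁵ - 2w⁴
  leading term uw³: subtract (2w³)·g_1 from 2uw³ + 2uw² + 2uw + 2v³w² - v³ - 2v²w⁴ + 2v²w + v² + 2vw⁵ + vw⁴ - 2vw³ + vw² + vw + v - w⁶ + w⁵ - 2w⁴ → 2uw² + 2uw + 2v³w² - v³ - 2v²w⁴ + 2v²w + v² + 2vw⁵ - 2vw⁴ + vw² + vw + v - w⁶ - 2w⁵ + w⁴ - w³
  leading term uw²: subtract (2w²)·g_1 from 2uw² + 2uw + 2v³w² - v³ - 2v²w⁴ + 2v²w + v² + 2vw⁵ - 2vw⁴ + vw² + vw + v - w⁶ - 2w⁵ + w⁴ - w³ → 2uw + 2v³w² - v³ - 2v²w⁴ + 2v²w + v² + 2vw⁵ - 2vw⁴ + 2vw³ - 2vw² + vw + v - w⁶ - 2w⁵ - 2w⁴ + 2w³ - w²
  leading term uw: subtract (2w)·g_1 from 2uw + 2v³w² - v³ - 2v²w⁴ + 2v²w + v² + 2vw⁵ - 2vw⁴ + 2vw³ - 2vw² + vw + v - w⁶ - 2w⁵ - 2w⁴ + 2w³ - w² → 2v³w² - v³ - 2v²w⁴ + 2v²w + v² + 2vw⁵ - 2vw⁴ + 2vw³ - 2vw + v - w⁶ - 2w⁵ - 2w⁴ - w³ + 2w² - w
  leading term v³w²: subtract (-2v)·g_4 from 2v³w² - v³ - 2v²w⁴ + 2v²w + v² + 2vw⁵ - 2vw⁴ + 2vw³ - 2vw + v - w⁶ - 2w⁵ - 2w⁴ - w³ + 2w² - w → v³w + 2v³ - 2v²w⁴ + v²w³ + v²w + 2v² + 2vw⁵ + vw⁴ + vw³ - vw² + 2vw + v - w⁶ - 2w⁵ - 2w⁴ - w³ + 2w² - w
  leading term v³w: subtract (v)·g_6 from v³w + 2v³ - 2v²w⁴ + v²w³ + v²w + 2v² + 2vw⁵ + vw⁴ + vw³ - vw² + 2vw + v - w⁶ - 2w⁵ - 2w⁴ - w³ + 2w² - w → v³ - 2v²w⁴ + v²w³ - 2v²w - 2v² + 2vw⁵ + vw⁴ - vw² + 2vw + v - w⁶ - 2w⁵ - 2w⁴ - w³ + 2w² - w
  leading term v³: no divisor's leading term divides it; move v³ to the remainder.
  leading term v²w⁴: subtract (2w²)·g_4 from -2v²w⁴ + v²w³ - 2v²w - 2v² + 2vw⁵ + vw⁴ - vw² + 2vw + v - w⁶ - 2w⁵ - 2w⁴ - w³ + 2w² - w → 2v²w² - 2v²w - 2v² + vw⁵ + vw⁴ + vw³ - 2vw² + 2vw + v + w⁶ - w⁵ - w⁴ + 2w² - w
  leading term v²w²: subtract (-2)·g_4 from 2v²w² - 2v²w - 2v² + vw⁵ + vw⁴ + vw³ - 2vw² + 2vw + v + w⁶ - w⁵ - w⁴ + 2w² - w → -v²w + v² + vw⁵ + vw⁴ + 2vw³ - 2vw² + vw + 2v + w⁶ - w⁵ + 2w⁴ - w³ + w² - 2w
  leading term v²w: subtract (-1)·g_6 from -v²w + v² + vw⁵ + vw⁴ + 2vw³ - 2vw² + vw + 2v + w⁶ - w⁵ + 2w⁴ - w³ + w² - 2w → 2v² + vw⁵ + vw⁴ + 2vw³ - 2vw² - vw + v + w⁶ - w⁵ + 2w⁴ + w² - 2w
  leading term v²: no divisor's leading term divides it; move 2v² to the remainder.
  leading term vw⁵: subtract (-w³)·g_5 from vw⁵ + vw⁴ + 2vw³ - 2vw² - vw + v + w⁶ - w⁵ + 2w⁴ + w² - 2w → vw⁴ - vw³ - 2vw² - vw + v + w⁵ - 2w⁴ + w² - 2w
  leading term vw⁴: subtract (-w²)·g_5 from vw⁴ - vw³ - 2vw² - vw + v + w⁵ - 2w⁴ + w² - 2w → -vw³ - vw + v + w³ + w² - 2w
  leading term vw³: subtract (w)·g_5 from -vw³ - vw + v + w³ + w² - 2w → 2vw + v + w⁴ - w³ - 2w
  leading term vw: no divisor's leading term divides it; move 2vw to the remainder.
  leading term v: no divisor's leading term divides it; move v to the remainder.
  leading term w⁴: no divisor's leading term divides it; move w⁴ to the remainder.
  leading term w³: no divisor's leading term divides it; move -w³ to the remainder.
  leading term w: no divisor's leading term divides it; move -2w to the remainder.
The remainder v³ + 2v² + 2vw + v + w⁴ - w³ - 2w is nonzero, so it would be added as the next basis element.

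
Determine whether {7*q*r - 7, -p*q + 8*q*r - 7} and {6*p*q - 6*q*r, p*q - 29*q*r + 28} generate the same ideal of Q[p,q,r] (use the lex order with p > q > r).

Yes, the ideals are equal.

For a fixed monomial order, each ideal has a unique reduced Gröbner basis; comparing bases decides equality.
Buchberger on the first generating set:
f_1 = 7*q*r - 7, LT = q*r.
f_2 = -p*q + 8*q*r - 7, LT = p*q.

S(f_1,f_2): lcm = p*q*r. S = -p + 8*q*r**2 - 7*r.
  leading term p: no divisor's leading term divides it; move -p to the remainder.
  leading term q*r**2: subtract (8/7*r)·f_1 from 8*q*r**2 - 7*r → r
  leading term r: no divisor's leading term divides it; move r to the remainder.
  remainder -p + r ≠ 0; add g_3 = -p + r to the basis.

S(f_1,g_3): leading monomials are coprime, so the S-polynomial reduces to 0 (Buchberger's first criterion).
S(f_2,g_3): lcm = p*q. S = -7*q*r + 7.
  leading term q*r: subtract (-1)·f_1 from -7*q*r + 7 → 0
  remainder 0.

Every S-polynomial of the final basis reduces to 0, so we have a Gröbner basis.
Inter-reduce: drop elements whose leading term is divisible by another's, tail-reduce, and make monic.
Reduced Gröbner basis: {p - r, q*r - 1}.

Buchberger on the second generating set:
h_1 = 6*p*q - 6*q*r, LT = p*q.
h_2 = p*q - 29*q*r + 28, LT = p*q.

S(h_1,h_2): lcm = p*q. S = 28*q*r - 28.
  leading term q*r: no divisor's leading term divides it; move 28*q*r to the remainder.
  leading term 1: no divisor's leading term divides it; move -28 to the remainder.
  remainder 28*q*r - 28 ≠ 0; add k_3 = 28*q*r - 28 to the basis.

S(h_1,k_3): lcm = p*q*r. S = p - q*r**2.
  leading term p: no divisor's leading term divides it; move p to the remainder.
  leading term q*r**2: subtract (-1/28*r)·k_3 from -q*r**2 → -r
  leading term r: no divisor's leading term divides it; move -r to the remainder.
  remainder p - r ≠ 0; add k_4 = p - r to the basis.

S(h_2,k_3): lcm = p*q*r. S = p - 29*q*r**2 + 28*r.
  leading term p: subtract (1)·k_4 from p - 29*q*r**2 + 28*r → -29*q*r**2 + 29*r
  leading term q*r**2: subtract (-29/28*r)·k_3 from -29*q*r**2 + 29*r → 0
  remainder 0.

S(h_1,k_4): lcm = p*q. S = 0.
  remainder 0.

S(h_2,k_4): lcm = p*q. S = -28*q*r + 28.
  leading term q*r: subtract (-1)·k_3 from -28*q*r + 28 → 0
  remainder 0.

S(k_3,k_4): leading monomials are coprime, so the S-polynomial reduces to 0 (Buchberger's first criterion).
Every S-polynomial of the final basis reduces to 0, so we have a Gröbner basis.
Inter-reduce: drop elements whose leading term is divisible by another's, tail-reduce, and make monic.
Reduced Gröbner basis: {p - r, q*r - 1}.

The two bases agree; hence the ideals are identical.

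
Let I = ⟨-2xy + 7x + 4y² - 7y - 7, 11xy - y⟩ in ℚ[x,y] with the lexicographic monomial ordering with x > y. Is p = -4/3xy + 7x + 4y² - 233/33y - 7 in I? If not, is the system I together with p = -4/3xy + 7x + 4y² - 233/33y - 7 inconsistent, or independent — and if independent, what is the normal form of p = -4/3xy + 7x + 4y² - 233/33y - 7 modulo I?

First compute the reduced Gröbner basis of I by Buchberger's algorithm.
f_1 = -2xy + 7x + 4y² - 7y - 7, LT = xy.
f_2 = 11xy - y, LT = xy.

S(f_1,f_2): lcm = xy. S = -7/2x - 2y² + 79/22y + 7/2.
  leading term x: no divisor's leading term divides it; move -7/2x to the remainder.
  leading term y²: no divisor's leading term divides it; move -2y² to the remainder.
  leading term y: no divisor's leading term divides it; move 79/22y to the remainder.
  leading term 1: no divisor's leading term divides it; move 7/2 to the remainder.
  remainder -7/2x - 2y² + 79/22y + 7/2 ≠ 0; add h_3 = -7/2x - 2y² + 79/22y + 7/2 to the basis.

S(f_1,h_3): lcm = xy. S = -7/2x - 4/7y³ - 75/77y² + 9/2y + 7/2.
  leading term x: subtract (1)·h_3 from -7/2x - 4/7y³ - 75/77y² + 9/2y + 7/2 → -4/7y³ + 79/77y² + 10/11y
  leading term y³: no divisor's leading term divides it; move -4/7y³ to the remainder.
  leading term y²: no divisor's leading term divides it; move 79/77y² to the remainder.
  leading term y: no divisor's leading term divides it; move 10/11y to the remainder.
  remainder -4/7y³ + 79/77y² + 10/11y ≠ 0; add h_4 = -4/7y³ + 79/77y² + 10/11y to the basis.

The other S-polynomials (S(f_2,h_3), S(f_1,h_4), S(f_2,h_4), S(h_3,h_4)) all reduce to 0 modulo the current basis, so we have a Gröbner basis.
Inter-reduce: drop elements whose leading term is divisible by another's, tail-reduce, and make monic.
Reduced Gröbner basis: {x + 4/7y² - 79/77y - 1, y³ - 79/44y² - 35/22y}.
Label its elements g_1 = x + 4/7y² - 79/77y - 1, g_2 = y³ - 79/44y² - 35/22y.

Reduce p = -4/3xy + 7x + 4y² - 233/33y - 7 modulo G:
  leading term xy: subtract (-4/3y)·g_1 from -4/3xy + 7x + 4y² - 233/33y - 7 → 7x + 16/21y³ + 608/231y² - 277/33y - 7
  leading term x: subtract (7)·g_1 from 7x + 16/21y³ + 608/231y² - 277/33y - 7 → 16/21y³ - 316/231y² - 40/33y
  leading term y³: subtract (16/21)·g_2 from 16/21y³ - 316/231y² - 40/33y → 0
  normal form = 0.
Since the normal form is 0, p ∈ I.

The remainder on division by a Gröbner basis is unique — it is the normal form.

-4/3xy + 7x + 4y² - 233/33y - 7 lies in I (it reduces to 0).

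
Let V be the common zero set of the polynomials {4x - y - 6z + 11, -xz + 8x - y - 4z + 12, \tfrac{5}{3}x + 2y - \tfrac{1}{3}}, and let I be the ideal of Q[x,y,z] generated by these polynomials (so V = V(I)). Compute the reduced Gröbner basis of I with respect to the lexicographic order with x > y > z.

f_1 = 4x - y - 6z + 11, LT = x.
f_2 = -xz + 8x - y - 4z + 12, LT = xz.
f_3 = \tfrac{5}{3}x + 2y - \tfrac{1}{3}, LT = x.

S(f_1,f_2): lcm = xz. S = 8x - \tfrac{1}{4}yz - y - \tfrac{3}{2}z^{2} - \tfrac{5}{4}z + 12.
  reduce S modulo (f_1, f_2, f_3):
  remainder -\tfrac{1}{4}yz + y - \tfrac{3}{2}z^{2} + \tfrac{43}{4}z - 10 ≠ 0; add g_4 = -\tfrac{1}{4}yz + y - \tfrac{3}{2}z^{2} + \tfrac{43}{4}z - 10 to the basis.

S(f_1,f_3): lcm = x. S = -\tfrac{29}{20}y - \tfrac{3}{2}z + \tfrac{59}{20}.
  reduce S modulo (f_1, f_2, f_3, g_4):
  remainder -\tfrac{29}{20}y - \tfrac{3}{2}z + \tfrac{59}{20} ≠ 0; add g_5 = -\tfrac{29}{20}y - \tfrac{3}{2}z + \tfrac{59}{20} to the basis.

S(f_2,f_3): lcm = xz. S = -8x - \tfrac{6}{5}yz + y + \tfrac{21}{5}z - 12.
  reduce S modulo (f_1, f_2, f_3, g_4, g_5):
  remainder \tfrac{36}{5}z^{2} - \tfrac{267}{5}z + \tfrac{231}{5} ≠ 0; add g_6 = \tfrac{36}{5}z^{2} - \tfrac{267}{5}z + \tfrac{231}{5} to the basis.

The other S-polynomials (S(f_1,g_4), S(f_2,g_4), S(f_3,g_4), S(f_1,g_5), S(f_2,g_5), S(f_3,g_5), S(g_4,g_5), S(f_1,g_6), S(f_2,g_6), S(f_3,g_6), S(g_4,g_6), S(g_5,g_6)) all reduce to 0 modulo the current basis, so we have a Gröbner basis.
Inter-reduce: drop elements whose leading term is divisible by another's, tail-reduce, and make monic.

G = {x - \tfrac{36}{29}z + \tfrac{65}{29}, y + \tfrac{30}{29}z - \tfrac{59}{29}, z^{2} - \tfrac{89}{12}z + \tfrac{77}{12}}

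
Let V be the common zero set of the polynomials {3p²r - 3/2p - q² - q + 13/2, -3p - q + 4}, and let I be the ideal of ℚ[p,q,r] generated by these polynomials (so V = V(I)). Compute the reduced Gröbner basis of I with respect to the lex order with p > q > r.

The reduced Gröbner basis is the canonical form of the ideal for this ordering.

f_1 = 3p²r - 3/2p - q² - q + 13/2, LT = p²r.
f_2 = -3p - q + 4, LT = p.

S(f_1,f_2): lcm = p²r. S = -⅓pqr + 4/3pr - ½p - ⅓q² - ⅓q + 13/6.
  leading term pqr: subtract (1/9qr)·f_2 from -⅓pqr + 4/3pr - ½p - ⅓q² - ⅓q + 13/6 → 4/3pr - ½p + 1/9q²r - ⅓q² - 4/9qr - ⅓q + 13/6
  leading term pr: subtract (-4/9r)·f_2 from 4/3pr - ½p + 1/9q²r - ⅓q² - 4/9qr - ⅓q + 13/6 → -½p + 1/9q²r - ⅓q² - 8/9qr - ⅓q + 16/9r + 13/6
  leading term p: subtract (⅙)·f_2 from -½p + 1/9q²r - ⅓q² - 8/9qr - ⅓q + 16/9r + 13/6 → 1/9q²r - ⅓q² - 8/9qr - ⅙q + 16/9r + 3/2
  leading term q²r: no divisor's leading term divides it; move 1/9q²r to the remainder.
  leading term q²: no divisor's leading term divides it; move -⅓q² to the remainder.
  leading term qr: no divisor's leading term divides it; move -8/9qr to the remainder.
  leading term q: no divisor's leading term divides it; move -⅙q to the remainder.
  leading term r: no divisor's leading term divides it; move 16/9r to the remainder.
  leading term 1: no divisor's leading term divides it; move 3/2 to the remainder.
  remainder 1/9q²r - ⅓q² - 8/9qr - ⅙q + 16/9r + 3/2 ≠ 0; add g_3 = 1/9q²r - ⅓q² - 8/9qr - ⅙q + 16/9r + 3/2 to the basis.

S(f_1,g_3): lcm = p²q²r. S = 3p²q² + 8p²qr + 3/2p²q - 16p²r - 27/2p² - ½pq² - ⅓q⁴ - ⅓q³ + 13/6q².
  leading term p²q²: subtract (-pq²)·f_2 from 3p²q² + 8p²qr + 3/2p²q - 16p²r - 27/2p² - ½pq² - ⅓q⁴ - ⅓q³ + 13/6q² → 8p²qr + 3/2p²q - 16p²r - 27/2p² - pq³ + 7/2pq² - ⅓q⁴ - ⅓q³ + 13/6q²
  leading term p²qr: subtract (8/3q)·f_1 from 8p²qr + 3/2p²q - 16p²r - 27/2p² - pq³ + 7/2pq² - ⅓q⁴ - ⅓q³ + 13/6q² → 3/2p²q - 16p²r - 27/2p² - pq³ + 7/2pq² + 4pq - ⅓q⁴ + 7/3q³ + 29/6q² - 52/3q
  leading term p²q: subtract (-½pq)·f_2 from 3/2p²q - 16p²r - 27/2p² - pq³ + 7/2pq² + 4pq - ⅓q⁴ + 7/3q³ + 29/6q² - 52/3q → -16p²r - 27/2p² - pq³ + 3pq² + 6pq - ⅓q⁴ + 7/3q³ + 29/6q² - 52/3q
  leading term p²r: subtract (-16/3)·f_1 from -16p²r - 27/2p² - pq³ + 3pq² + 6pq - ⅓q⁴ + 7/3q³ + 29/6q² - 52/3q → -27/2p² - pq³ + 3pq² + 6pq - 8p - ⅓q⁴ + 7/3q³ - ½q² - 68/3q + 104/3
  leading term p²: subtract (9/2p)·f_2 from -27/2p² - pq³ + 3pq² + 6pq - 8p - ⅓q⁴ + 7/3q³ - ½q² - 68/3q + 104/3 → -pq³ + 3pq² + 21/2pq - 26p - ⅓q⁴ + 7/3q³ - ½q² - 68/3q + 104/3
  leading term pq³: subtract (⅓q³)·f_2 from -pq³ + 3pq² + 21/2pq - 26p - ⅓q⁴ + 7/3q³ - ½q² - 68/3q + 104/3 → 3pq² + 21/2pq - 26p + q³ - ½q² - 68/3q + 104/3
  leading term pq²: subtract (-q²)·f_2 from 3pq² + 21/2pq - 26p + q³ - ½q² - 68/3q + 104/3 → 21/2pq - 26p + 7/2q² - 68/3q + 104/3
  leading term pq: subtract (-7/2q)·f_2 from 21/2pq - 26p + 7/2q² - 68/3q + 104/3 → -26p - 26/3q + 104/3
  leading term p: subtract (26/3)·f_2 from -26p - 26/3q + 104/3 → 0
  remainder 0.

S(f_2,g_3): leading monomials are coprime, so the S-polynomial reduces to 0 (Buchberger's first criterion).
Every S-polynomial of the final basis reduces to 0, so we have a Gröbner basis.
Inter-reduce: drop elements whose leading term is divisible by another's, tail-reduce, and make monic.

G = {p + ⅓q - 4/3, q²r - 3q² - 8qr - 3/2q + 16r + 27/2}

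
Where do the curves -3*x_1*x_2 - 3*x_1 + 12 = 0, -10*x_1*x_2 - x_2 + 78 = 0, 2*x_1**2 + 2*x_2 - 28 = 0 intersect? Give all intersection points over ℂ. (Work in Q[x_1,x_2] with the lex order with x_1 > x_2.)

{(-4, -2)}

Compute a lex Gröbner basis by Buchberger's algorithm.
f_1 = -3*x_1*x_2 - 3*x_1 + 12, LT = x_1*x_2.
f_2 = -10*x_1*x_2 - x_2 + 78, LT = x_1*x_2.
f_3 = 2*x_1**2 + 2*x_2 - 28, LT = x_1**2.

S(f_1,f_2): lcm = x_1*x_2. S = x_1 - 1/10*x_2 + 19/5.
  leading term x_1: no divisor's leading term divides it; move x_1 to the remainder.
  leading term x_2: no divisor's leading term divides it; move -1/10*x_2 to the remainder.
  leading term 1: no divisor's leading term divides it; move 19/5 to the remainder.
  remainder x_1 - 1/10*x_2 + 19/5 ≠ 0; add h_4 = x_1 - 1/10*x_2 + 19/5 to the basis.

S(f_1,f_3): lcm = x_1**2*x_2. S = x_1**2 - 4*x_1 - x_2**2 + 14*x_2.
  leading term x_1**2: subtract (1/2)·f_3 from x_1**2 - 4*x_1 - x_2**2 + 14*x_2 → -4*x_1 - x_2**2 + 13*x_2 + 14
  leading term x_1: subtract (-4)·h_4 from -4*x_1 - x_2**2 + 13*x_2 + 14 → -x_2**2 + 63/5*x_2 + 146/5
  leading term x_2**2: no divisor's leading term divides it; move -x_2**2 to the remainder.
  leading term x_2: no divisor's leading term divides it; move 63/5*x_2 to the remainder.
  leading term 1: no divisor's leading term divides it; move 146/5 to the remainder.
  remainder -x_2**2 + 63/5*x_2 + 146/5 ≠ 0; add h_5 = -x_2**2 + 63/5*x_2 + 146/5 to the basis.

S(f_2,f_3): lcm = x_1**2*x_2. S = 1/10*x_1*x_2 - 39/5*x_1 - x_2**2 + 14*x_2.
  leading term x_1*x_2: subtract (-1/30)·f_1 from 1/10*x_1*x_2 - 39/5*x_1 - x_2**2 + 14*x_2 → -79/10*x_1 - x_2**2 + 14*x_2 + 2/5
  leading term x_1: subtract (-79/10)·h_4 from -79/10*x_1 - x_2**2 + 14*x_2 + 2/5 → -x_2**2 + 1321/100*x_2 + 1521/50
  leading term x_2**2: subtract (1)·h_5 from -x_2**2 + 1321/100*x_2 + 1521/50 → 61/100*x_2 + 61/50
  leading term x_2: no divisor's leading term divides it; move 61/100*x_2 to the remainder.
  leading term 1: no divisor's leading term divides it; move 61/50 to the remainder.
  remainder 61/100*x_2 + 61/50 ≠ 0; add h_6 = 61/100*x_2 + 61/50 to the basis.

S(f_1,h_4): lcm = x_1*x_2. S = x_1 + 1/10*x_2**2 - 19/5*x_2 - 4.
  leading term x_1: subtract (1)·h_4 from x_1 + 1/10*x_2**2 - 19/5*x_2 - 4 → 1/10*x_2**2 - 37/10*x_2 - 39/5
  leading term x_2**2: subtract (-1/10)·h_5 from 1/10*x_2**2 - 37/10*x_2 - 39/5 → -61/25*x_2 - 122/25
  leading term x_2: subtract (-4)·h_6 from -61/25*x_2 - 122/25 → 0
  remainder 0.

S(f_2,h_4): lcm = x_1*x_2. S = 1/10*x_2**2 - 37/10*x_2 - 39/5.
  leading term x_2**2: subtract (-1/10)·h_5 from 1/10*x_2**2 - 37/10*x_2 - 39/5 → -61/25*x_2 - 122/25
  leading term x_2: subtract (-4)·h_6 from -61/25*x_2 - 122/25 → 0
  remainder 0.

S(f_3,h_4): lcm = x_1**2. S = 1/10*x_1*x_2 - 19/5*x_1 + x_2 - 14.
  leading term x_1*x_2: subtract (-1/30)·f_1 from 1/10*x_1*x_2 - 19/5*x_1 + x_2 - 14 → -39/10*x_1 + x_2 - 68/5
  leading term x_1: subtract (-39/10)·h_4 from -39/10*x_1 + x_2 - 68/5 → 61/100*x_2 + 61/50
  leading term x_2: subtract (1)·h_6 from 61/100*x_2 + 61/50 → 0
  remainder 0.

S(f_1,h_5): lcm = x_1*x_2**2. S = 68/5*x_1*x_2 + 146/5*x_1 - 4*x_2.
  leading term x_1*x_2: subtract (-68/15)·f_1 from 68/5*x_1*x_2 + 146/5*x_1 - 4*x_2 → 78/5*x_1 - 4*x_2 + 272/5
  leading term x_1: subtract (78/5)·h_4 from 78/5*x_1 - 4*x_2 + 272/5 → -61/25*x_2 - 122/25
  leading term x_2: subtract (-4)·h_6 from -61/25*x_2 - 122/25 → 0
  remainder 0.

S(f_2,h_5): lcm = x_1*x_2**2. S = 63/5*x_1*x_2 + 146/5*x_1 + 1/10*x_2**2 - 39/5*x_2.
  leading term x_1*x_2: subtract (-21/5)·f_1 from 63/5*x_1*x_2 + 146/5*x_1 + 1/10*x_2**2 - 39/5*x_2 → 83/5*x_1 + 1/10*x_2**2 - 39/5*x_2 + 252/5
  leading term x_1: subtract (83/5)·h_4 from 83/5*x_1 + 1/10*x_2**2 - 39/5*x_2 + 252/5 → 1/10*x_2**2 - 307/50*x_2 - 317/25
  leading term x_2**2: subtract (-1/10)·h_5 from 1/10*x_2**2 - 307/50*x_2 - 317/25 → -122/25*x_2 - 244/25
  leading term x_2: subtract (-8)·h_6 from -122/25*x_2 - 244/25 → 0
  remainder 0.

S(f_3,h_5): leading monomials are coprime, so the S-polynomial reduces to 0 (Buchberger's first criterion).
S(h_4,h_5): leading monomials are coprime, so the S-polynomial reduces to 0 (Buchberger's first criterion).
S(f_1,h_6): lcm = x_1*x_2. S = -x_1 - 4.
  leading term x_1: subtract (-1)·h_4 from -x_1 - 4 → -1/10*x_2 - 1/5
  leading term x_2: subtract (-10/61)·h_6 from -1/10*x_2 - 1/5 → 0
  remainder 0.

S(f_2,h_6): lcm = x_1*x_2. S = -2*x_1 + 1/10*x_2 - 39/5.
  leading term x_1: subtract (-2)·h_4 from -2*x_1 + 1/10*x_2 - 39/5 → -1/10*x_2 - 1/5
  leading term x_2: subtract (-10/61)·h_6 from -1/10*x_2 - 1/5 → 0
  remainder 0.

S(f_3,h_6): leading monomials are coprime, so the S-polynomial reduces to 0 (Buchberger's first criterion).
S(h_4,h_6): leading monomials are coprime, so the S-polynomial reduces to 0 (Buchberger's first criterion).
S(h_5,h_6): lcm = x_2**2. S = -73/5*x_2 - 146/5.
  leading term x_2: subtract (-1460/61)·h_6 from -73/5*x_2 - 146/5 → 0
  remainder 0.

Every S-polynomial of the final basis reduces to 0, so we have a Gröbner basis.
Inter-reduce: drop elements whose leading term is divisible by another's, tail-reduce, and make monic.
Reduced Gröbner basis: {x_1 + 4, x_2 + 2}.

A lex Gröbner basis eliminates variables successively. Here x_2 + 2 depends only on x_2, with roots {-2}; lifting each root through the earlier basis elements recovers the full solutions.
  x_2 = -2: the earlier basis element becomes x_1 + 4 = 0, giving x_1 = -4 — point (-4, -2).
Check: every point annihilates each of the original generators.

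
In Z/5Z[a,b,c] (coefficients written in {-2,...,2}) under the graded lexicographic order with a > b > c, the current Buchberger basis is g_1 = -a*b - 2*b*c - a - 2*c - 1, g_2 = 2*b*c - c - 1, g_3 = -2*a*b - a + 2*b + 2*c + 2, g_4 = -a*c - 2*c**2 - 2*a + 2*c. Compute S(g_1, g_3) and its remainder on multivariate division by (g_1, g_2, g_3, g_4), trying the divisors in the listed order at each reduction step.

lcm(LM(g_1), LM(g_3)) = a*b.
S = (lcm/LT(g_1))·g_1 − (lcm/LT(g_3))·g_3 = 2*b*c - 2*a + b - 2*c + 2.
Reduce S modulo (g_1, g_2, g_3, g_4) in that order:
  leading term b*c: subtract (1)·g_2 from 2*b*c - 2*a + b - 2*c + 2 → -2*a + b - c - 2
  leading term a: no divisor's leading term divides it; move -2*a to the remainder.
  leading term b: no divisor's leading term divides it; move b to the remainder.
  leading term c: no divisor's leading term divides it; move -c to the remainder.
  leading term 1: no divisor's leading term divides it; move -2 to the remainder.
The remainder -2*a + b - c - 2 is nonzero, so it would be added as the next basis element.

S(g_1, g_3) = 2*b*c - 2*a + b - 2*c + 2; remainder on division = -2*a + b - c - 2.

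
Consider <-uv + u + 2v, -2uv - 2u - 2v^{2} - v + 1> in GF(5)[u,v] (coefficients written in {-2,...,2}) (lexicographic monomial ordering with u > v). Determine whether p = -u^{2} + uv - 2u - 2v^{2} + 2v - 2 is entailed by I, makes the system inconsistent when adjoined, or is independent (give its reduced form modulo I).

First compute the reduced Gröbner basis of I by Buchberger's algorithm.
f_1 = -uv + u + 2v, LT = uv.
f_2 = -2uv - 2u - 2v^{2} - v + 1, LT = uv.

S(f_1,f_2): lcm = uv. S = -2u - v^{2} - 2.
  leading term u: no divisor's leading term divides it; move -2u to the remainder.
  leading term v^{2}: no divisor's leading term divides it; move -v^{2} to the remainder.
  leading term 1: no divisor's leading term divides it; move -2 to the remainder.
  remainder -2u - v^{2} - 2 ≠ 0; add h_3 = -2u - v^{2} - 2 to the basis.

S(f_1,h_3): lcm = uv. S = -u + 2v^{3} + 2v.
  leading term u: subtract (-2)·h_3 from -u + 2v^{3} + 2v → 2v^{3} - 2v^{2} + 2v + 1
  leading term v^{3}: no divisor's leading term divides it; move 2v^{3} to the remainder.
  leading term v^{2}: no divisor's leading term divides it; move -2v^{2} to the remainder.
  leading term v: no divisor's leading term divides it; move 2v to the remainder.
  leading term 1: no divisor's leading term divides it; move 1 to the remainder.
  remainder 2v^{3} - 2v^{2} + 2v + 1 ≠ 0; add h_4 = 2v^{3} - 2v^{2} + 2v + 1 to the basis.

The other S-polynomials (S(f_2,h_3), S(f_1,h_4), S(f_2,h_4), S(h_3,h_4)) all reduce to 0 modulo the current basis, so we have a Gröbner basis.
Inter-reduce: drop elements whose leading term is divisible by another's, tail-reduce, and make monic.
Reduced Gröbner basis: {u - 2v^{2} + 1, v^{3} - v^{2} + v - 2}.
Label its elements g_1 = u - 2v^{2} + 1, g_2 = v^{3} - v^{2} + v - 2.

Reduce p = -u^{2} + uv - 2u - 2v^{2} + 2v - 2 modulo G:
  leading term u^{2}: subtract (-u)·g_1 from -u^{2} + uv - 2u - 2v^{2} + 2v - 2 → -2uv^{2} + uv - u - 2v^{2} + 2v - 2
  leading term uv^{2}: subtract (-2v^{2})·g_1 from -2uv^{2} + uv - u - 2v^{2} + 2v - 2 → uv - u + v^{4} + 2v - 2
  leading term uv: subtract (v)·g_1 from uv - u + v^{4} + 2v - 2 → -u + v^{4} + 2v^{3} + v - 2
  leading term u: subtract (-1)·g_1 from -u + v^{4} + 2v^{3} + v - 2 → v^{4} + 2v^{3} - 2v^{2} + v - 1
  leading term v^{4}: subtract (v)·g_2 from v^{4} + 2v^{3} - 2v^{2} + v - 1 → -2v^{3} + 2v^{2} - 2v - 1
  leading term v^{3}: subtract (-2)·g_2 from -2v^{3} + 2v^{2} - 2v - 1 → 0
  normal form = 0.
Since the normal form is 0, p ∈ I.

-u^{2} + uv - 2u - 2v^{2} + 2v - 2 lies in I (it reduces to 0).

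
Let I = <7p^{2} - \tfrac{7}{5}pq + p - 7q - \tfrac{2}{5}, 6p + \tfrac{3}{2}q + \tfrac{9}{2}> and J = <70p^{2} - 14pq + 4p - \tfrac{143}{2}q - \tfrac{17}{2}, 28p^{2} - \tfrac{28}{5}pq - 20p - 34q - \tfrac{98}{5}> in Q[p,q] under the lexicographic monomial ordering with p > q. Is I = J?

Yes, the ideals are equal.

Two ideals are equal iff their reduced Gröbner bases coincide (the reduced basis is unique for a fixed ordering).
Buchberger on the first generating set:
f_1 = 7p^{2} - \tfrac{7}{5}pq + p - 7q - \tfrac{2}{5}, LT = p^{2}.
f_2 = 6p + \tfrac{3}{2}q + \tfrac{9}{2}, LT = p.

S(f_1,f_2): lcm = p^{2}. S = -\tfrac{9}{20}pq - \tfrac{17}{28}p - q - \tfrac{2}{35}.
  leading term pq: subtract (-\tfrac{3}{40}q)·f_2 from -\tfrac{9}{20}pq - \tfrac{17}{28}p - q - \tfrac{2}{35} → -\tfrac{17}{28}p + \tfrac{9}{80}q^{2} - \tfrac{53}{80}q - \tfrac{2}{35}
  leading term p: subtract (-\tfrac{17}{168})·f_2 from -\tfrac{17}{28}p + \tfrac{9}{80}q^{2} - \tfrac{53}{80}q - \tfrac{2}{35} → \tfrac{9}{80}q^{2} - \tfrac{143}{280}q + \tfrac{223}{560}
  leading term q^{2}: no divisor's leading term divides it; move \tfrac{9}{80}q^{2} to the remainder.
  leading term q: no divisor's leading term divides it; move -\tfrac{143}{280}q to the remainder.
  leading term 1: no divisor's leading term divides it; move \tfrac{223}{560} to the remainder.
  remainder \tfrac{9}{80}q^{2} - \tfrac{143}{280}q + \tfrac{223}{560} ≠ 0; add g_3 = \tfrac{9}{80}q^{2} - \tfrac{143}{280}q + \tfrac{223}{560} to the basis.

S(f_1,g_3): leading monomials are coprime, so the S-polynomial reduces to 0 (Buchberger's first criterion).
S(f_2,g_3): leading monomials are coprime, so the S-polynomial reduces to 0 (Buchberger's first criterion).
Every S-polynomial of the final basis reduces to 0, so we have a Gröbner basis.
Inter-reduce: drop elements whose leading term is divisible by another's, tail-reduce, and make monic.
Reduced Gröbner basis: {p + \tfrac{1}{4}q + \tfrac{3}{4}, q^{2} - \tfrac{286}{63}q + \tfrac{223}{63}}.

Buchberger on the second generating set:
h_1 = 70p^{2} - 14pq + 4p - \tfrac{143}{2}q - \tfrac{17}{2}, LT = p^{2}.
h_2 = 28p^{2} - \tfrac{28}{5}pq - 20p - 34q - \tfrac{98}{5}, LT = p^{2}.

S(h_1,h_2): lcm = p^{2}. S = \tfrac{27}{35}p + \tfrac{27}{140}q + \tfrac{81}{140}.
  leading term p: no divisor's leading term divides it; move \tfrac{27}{35}p to the remainder.
  leading term q: no divisor's leading term divides it; move \tfrac{27}{140}q to the remainder.
  leading term 1: no divisor's leading term divides it; move \tfrac{81}{140} to the remainder.
  remainder \tfrac{27}{35}p + \tfrac{27}{140}q + \tfrac{81}{140} ≠ 0; add k_3 = \tfrac{27}{35}p + \tfrac{27}{140}q + \tfrac{81}{140} to the basis.

S(h_1,k_3): lcm = p^{2}. S = -\tfrac{9}{20}pq - \tfrac{97}{140}p - \tfrac{143}{140}q - \tfrac{17}{140}.
  leading term pq: subtract (-\tfrac{7}{12}q)·k_3 from -\tfrac{9}{20}pq - \tfrac{97}{140}p - \tfrac{143}{140}q - \tfrac{17}{140} → -\tfrac{97}{140}p + \tfrac{9}{80}q^{2} - \tfrac{383}{560}q - \tfrac{17}{140}
  leading term p: subtract (-\tfrac{97}{108})·k_3 from -\tfrac{97}{140}p + \tfrac{9}{80}q^{2} - \tfrac{383}{560}q - \tfrac{17}{140} → \tfrac{9}{80}q^{2} - \tfrac{143}{280}q + \tfrac{223}{560}
  leading term q^{2}: no divisor's leading term divides it; move \tfrac{9}{80}q^{2} to the remainder.
  leading term q: no divisor's leading term divides it; move -\tfrac{143}{280}q to the remainder.
  leading term 1: no divisor's leading term divides it; move \tfrac{223}{560} to the remainder.
  remainder \tfrac{9}{80}q^{2} - \tfrac{143}{280}q + \tfrac{223}{560} ≠ 0; add k_4 = \tfrac{9}{80}q^{2} - \tfrac{143}{280}q + \tfrac{223}{560} to the basis.

S(h_2,k_3): lcm = p^{2}. S = -\tfrac{9}{20}pq - \tfrac{41}{28}p - \tfrac{17}{14}q - \tfrac{7}{10}.
  leading term pq: subtract (-\tfrac{7}{12}q)·k_3 from -\tfrac{9}{20}pq - \tfrac{41}{28}p - \tfrac{17}{14}q - \tfrac{7}{10} → -\tfrac{41}{28}p + \tfrac{9}{80}q^{2} - \tfrac{491}{560}q - \tfrac{7}{10}
  leading term p: subtract (-\tfrac{205}{108})·k_3 from -\tfrac{41}{28}p + \tfrac{9}{80}q^{2} - \tfrac{491}{560}q - \tfrac{7}{10} → \tfrac{9}{80}q^{2} - \tfrac{143}{280}q + \tfrac{223}{560}
  leading term q^{2}: subtract (1)·k_4 from \tfrac{9}{80}q^{2} - \tfrac{143}{280}q + \tfrac{223}{560} → 0
  remainder 0.

S(h_1,k_4): leading monomials are coprime, so the S-polynomial reduces to 0 (Buchberger's first criterion).
S(h_2,k_4): leading monomials are coprime, so the S-polynomial reduces to 0 (Buchberger's first criterion).
S(k_3,k_4): leading monomials are coprime, so the S-polynomial reduces to 0 (Buchberger's first criterion).
Every S-polynomial of the final basis reduces to 0, so we have a Gröbner basis.
Inter-reduce: drop elements whose leading term is divisible by another's, tail-reduce, and make monic.
Reduced Gröbner basis: {p + \tfrac{1}{4}q + \tfrac{3}{4}, q^{2} - \tfrac{286}{63}q + \tfrac{223}{63}}.

The two bases agree; hence the ideals are identical.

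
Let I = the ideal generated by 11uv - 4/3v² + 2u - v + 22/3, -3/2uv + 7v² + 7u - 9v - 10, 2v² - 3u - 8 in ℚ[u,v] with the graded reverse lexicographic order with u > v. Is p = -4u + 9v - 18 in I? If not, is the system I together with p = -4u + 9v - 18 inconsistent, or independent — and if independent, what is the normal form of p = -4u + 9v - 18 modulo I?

-4u + 9v - 18 lies in I (it reduces to 0).

First compute the reduced Gröbner basis of I by Buchberger's algorithm.
f_1 = 11uv - 4/3v² + 2u - v + 22/3, LT = uv.
f_2 = -3/2uv + 7v² + 7u - 9v - 10, LT = uv.
f_3 = 2v² - 3u - 8, LT = v².

S(f_1,f_2): lcm = uv. S = 50/11v² + 160/33u - 67/11v - 6.
  leading term v²: subtract (25/11)·f_3 from 50/11v² + 160/33u - 67/11v - 6 → 35/3u - 67/11v + 134/11
  leading term u: no divisor's leading term divides it; move 35/3u to the remainder.
  leading term v: no divisor's leading term divides it; move -67/11v to the remainder.
  leading term 1: no divisor's leading term divides it; move 134/11 to the remainder.
  remainder 35/3u - 67/11v + 134/11 ≠ 0; add h_4 = 35/3u - 67/11v + 134/11 to the basis.

S(f_1,f_3): lcm = uv². S = -4/33v³ + 3/2u² + 2/11uv - 1/11v² + 4u + ⅔v.
  leading term v³: subtract (-2/33v)·f_3 from -4/33v³ + 3/2u² + 2/11uv - 1/11v² + 4u + ⅔v → 3/2u² - 1/11v² + 4u + 2/11v
  leading term u²: subtract (9/70u)·h_4 from 3/2u² - 1/11v² + 4u + 2/11v → 603/770uv - 1/11v² + 937/385u + 2/11v
  leading term uv: subtract (603/8470)·f_1 from 603/770uv - 1/11v² + 937/385u + 2/11v → 17/4235v² + 9704/4235u + 2143/8470v - 201/385
  leading term v²: subtract (17/8470)·f_3 from 17/4235v² + 9704/4235u + 2143/8470v - 201/385 → 1769/770u + 2143/8470v - 2143/4235
  leading term u: subtract (5307/26950)·h_4 from 1769/770u + 2143/8470v - 2143/4235 → 215287/148225v - 430574/148225
  leading term v: no divisor's leading term divides it; move 215287/148225v to the remainder.
  leading term 1: no divisor's leading term divides it; move -430574/148225 to the remainder.
  remainder 215287/148225v - 430574/148225 ≠ 0; add h_5 = 215287/148225v - 430574/148225 to the basis.

S(f_2,f_3): lcm = uv². S = -14/3v³ + 3/2u² - 14/3uv + 6v² + 4u + 20/3v.
  leading term v³: subtract (-7/3v)·f_3 from -14/3v³ + 3/2u² - 14/3uv + 6v² + 4u + 20/3v → 3/2u² - 35/3uv + 6v² + 4u - 12v
  leading term u²: subtract (9/70u)·h_4 from 3/2u² - 35/3uv + 6v² + 4u - 12v → -25141/2310uv + 6v² + 937/385u - 12v
  leading term uv: subtract (-25141/25410)·f_1 from -25141/2310uv + 6v² + 937/385u - 12v → 178408/38115v² + 56062/12705u - 330061/25410v + 25141/3465
  leading term v²: subtract (89204/38115)·f_3 from 178408/38115v² + 56062/12705u - 330061/25410v + 25141/3465 → 4402/385u - 330061/25410v + 330061/12705
  leading term u: subtract (13206/13475)·h_4 from 4402/385u - 330061/25410v + 330061/12705 → -6243323/889350v + 6243323/444675
  leading term v: subtract (-29/6)·h_5 from -6243323/889350v + 6243323/444675 → 0
  remainder 0.

S(f_1,h_4): lcm = uv. S = 463/1155v² + 2/11u - 437/385v + ⅔.
  leading term v²: subtract (463/2310)·f_3 from 463/1155v² + 2/11u - 437/385v + ⅔ → 603/770u - 437/385v + 874/385
  leading term u: subtract (1809/26950)·h_4 from 603/770u - 437/385v + 874/385 → -215287/296450v + 215287/148225
  leading term v: subtract (-½)·h_5 from -215287/296450v + 215287/148225 → 0
  remainder 0.

S(f_2,h_4): lcm = uv. S = -4787/1155v² - 14/3u + 1908/385v + 20/3.
  leading term v²: subtract (-4787/2310)·f_3 from -4787/1155v² - 14/3u + 1908/385v + 20/3 → -25141/2310u + 1908/385v - 3816/385
  leading term u: subtract (-25141/26950)·h_4 from -25141/2310u + 1908/385v - 3816/385 → -215287/296450v + 215287/148225
  leading term v: subtract (-½)·h_5 from -215287/296450v + 215287/148225 → 0
  remainder 0.

S(f_3,h_4): leading monomials are coprime, so the S-polynomial reduces to 0 (Buchberger's first criterion).
S(f_1,h_5): lcm = uv. S = -4/33v² + 24/11u - 1/11v + ⅔.
  leading term v²: subtract (-2/33)·f_3 from -4/33v² + 24/11u - 1/11v + ⅔ → 2u - 1/11v + 2/11
  leading term u: subtract (6/35)·h_4 from 2u - 1/11v + 2/11 → 367/385v - 734/385
  leading term v: subtract (141295/215287)·h_5 from 367/385v - 734/385 → 0
  remainder 0.

S(f_2,h_5): lcm = uv. S = -14/3v² - 8/3u + 6v + 20/3.
  leading term v²: subtract (-7/3)·f_3 from -14/3v² - 8/3u + 6v + 20/3 → -29/3u + 6v - 12
  leading term u: subtract (-29/35)·h_4 from -29/3u + 6v - 12 → 367/385v - 734/385
  leading term v: subtract (141295/215287)·h_5 from 367/385v - 734/385 → 0
  remainder 0.

S(f_3,h_5): lcm = v². S = -3/2u + 2v - 4.
  leading term u: subtract (-9/70)·h_4 from -3/2u + 2v - 4 → 937/770v - 937/385
  leading term v: subtract (360745/430574)·h_5 from 937/770v - 937/385 → 0
  remainder 0.

S(h_4,h_5): leading monomials are coprime, so the S-polynomial reduces to 0 (Buchberger's first criterion).
Every S-polynomial of the final basis reduces to 0, so we have a Gröbner basis.
Inter-reduce: drop elements whose leading term is divisible by another's, tail-reduce, and make monic.
Reduced Gröbner basis: {u, v - 2}.
Label its elements g_1 = u, g_2 = v - 2.

Reduce p = -4u + 9v - 18 modulo G:
  leading term u: subtract (-4)·g_1 from -4u + 9v - 18 → 9v - 18
  leading term v: subtract (9)·g_2 from 9v - 18 → 0
  normal form = 0.
Since the normal form is 0, p ∈ I.

The remainder on division by a Gröbner basis is unique — it is the normal form.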